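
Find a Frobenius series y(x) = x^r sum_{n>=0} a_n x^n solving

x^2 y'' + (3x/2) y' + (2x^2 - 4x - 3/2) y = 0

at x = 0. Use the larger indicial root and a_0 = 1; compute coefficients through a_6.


Write in Frobenius form y'' + (p(x)/x) y' + (q(x)/x^2) y = 0:
  p(x) = 3/2,  q(x) = 2x^2 - 4x - 3/2.
Indicial equation: r(r-1) + (3/2) r + (-3/2) = 0 -> roots r_1 = 1, r_2 = -3/2.
Take r = r_1 = 1. Let y(x) = x^r sum_{n>=0} a_n x^n with a_0 = 1.
Substitute y = x^r sum a_n x^n and match x^{r+n}. The recurrence is
  D(n) a_n - 4 a_{n-1} + 2 a_{n-2} = 0,  where D(n) = (r+n)(r+n-1) + (3/2)(r+n) + (-3/2).
  a_n = [4 a_{n-1} - 2 a_{n-2}] / D(n).
Since the indicial polynomial factors as (r - r_1)(r - r_2), D(n) = (r_1 + n - r_1)(r_1 + n - r_2) = n(n + 5/2).
Evaluating step by step (a_0 = 1):
  n = 1: D(1) = 1(1 + 5/2) = 7/2; numerator = 4(1) = 4; a_1 = (4)/(7/2) = 8/7
  n = 2: D(2) = 2(2 + 5/2) = 9; numerator = 4(8/7) - 2(1) = 18/7; a_2 = (18/7)/(9) = 2/7
  n = 3: D(3) = 3(3 + 5/2) = 33/2; numerator = 4(2/7) - 2(8/7) = -8/7; a_3 = (-8/7)/(33/2) = -16/231
  n = 4: D(4) = 4(4 + 5/2) = 26; numerator = 4(-16/231) - 2(2/7) = -28/33; a_4 = (-28/33)/(26) = -14/429
  n = 5: D(5) = 5(5 + 5/2) = 75/2; numerator = 4(-14/429) - 2(-16/231) = 8/1001; a_5 = (8/1001)/(75/2) = 16/75075
  n = 6: D(6) = 6(6 + 5/2) = 51; numerator = 4(16/75075) - 2(-14/429) = 4964/75075; a_6 = (4964/75075)/(51) = 292/225225

r = 1; a_0 = 1; a_1 = 8/7; a_2 = 2/7; a_3 = -16/231; a_4 = -14/429; a_5 = 16/75075; a_6 = 292/225225


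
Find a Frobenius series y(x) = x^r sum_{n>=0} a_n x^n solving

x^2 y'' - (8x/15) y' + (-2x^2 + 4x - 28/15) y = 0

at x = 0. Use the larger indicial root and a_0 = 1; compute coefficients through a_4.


Write in Frobenius form y'' + (p(x)/x) y' + (q(x)/x^2) y = 0:
  p(x) = -8/15,  q(x) = -2x^2 + 4x - 28/15.
Indicial equation: r(r-1) + (-8/15) r + (-28/15) = 0 -> roots r_1 = 7/3, r_2 = -4/5.
Take r = r_1 = 7/3. Let y(x) = x^r sum_{n>=0} a_n x^n with a_0 = 1.
Substitute y = x^r sum a_n x^n and match x^{r+n}. The recurrence is
  D(n) a_n + 4 a_{n-1} - 2 a_{n-2} = 0,  where D(n) = (r+n)(r+n-1) + (-8/15)(r+n) + (-28/15).
  a_n = [-4 a_{n-1} + 2 a_{n-2}] / D(n).
Since the indicial polynomial factors as (r - r_1)(r - r_2), D(n) = (r_1 + n - r_1)(r_1 + n - r_2) = n(n + 47/15).
Evaluating step by step (a_0 = 1):
  n = 1: D(1) = 1(1 + 47/15) = 62/15; numerator = -4(1) = -4; a_1 = (-4)/(62/15) = -30/31
  n = 2: D(2) = 2(2 + 47/15) = 154/15; numerator = -4(-30/31) + 2(1) = 182/31; a_2 = (182/31)/(154/15) = 195/341
  n = 3: D(3) = 3(3 + 47/15) = 92/5; numerator = -4(195/341) + 2(-30/31) = -1440/341; a_3 = (-1440/341)/(92/5) = -1800/7843
  n = 4: D(4) = 4(4 + 47/15) = 428/15; numerator = -4(-1800/7843) + 2(195/341) = 1470/713; a_4 = (1470/713)/(428/15) = 11025/152582

r = 7/3; a_0 = 1; a_1 = -30/31; a_2 = 195/341; a_3 = -1800/7843; a_4 = 11025/152582


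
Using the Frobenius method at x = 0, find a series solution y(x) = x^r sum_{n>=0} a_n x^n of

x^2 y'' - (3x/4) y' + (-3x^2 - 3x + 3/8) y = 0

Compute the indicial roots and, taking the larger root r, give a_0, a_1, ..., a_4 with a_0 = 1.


Write in Frobenius form y'' + (p(x)/x) y' + (q(x)/x^2) y = 0:
  p(x) = -3/4,  q(x) = -3x^2 - 3x + 3/8.
Indicial equation: r(r-1) + (-3/4) r + (3/8) = 0 -> roots r_1 = 3/2, r_2 = 1/4.
Take r = r_1 = 3/2. Let y(x) = x^r sum_{n>=0} a_n x^n with a_0 = 1.
Substitute y = x^r sum a_n x^n and match x^{r+n}. The recurrence is
  D(n) a_n - 3 a_{n-1} - 3 a_{n-2} = 0,  where D(n) = (r+n)(r+n-1) + (-3/4)(r+n) + (3/8).
  a_n = [3 a_{n-1} + 3 a_{n-2}] / D(n).
Since the indicial polynomial factors as (r - r_1)(r - r_2), D(n) = (r_1 + n - r_1)(r_1 + n - r_2) = n(n + 5/4).
Evaluating step by step (a_0 = 1):
  n = 1: D(1) = 1(1 + 5/4) = 9/4; numerator = 3(1) = 3; a_1 = (3)/(9/4) = 4/3
  n = 2: D(2) = 2(2 + 5/4) = 13/2; numerator = 3(4/3) + 3(1) = 7; a_2 = (7)/(13/2) = 14/13
  n = 3: D(3) = 3(3 + 5/4) = 51/4; numerator = 3(14/13) + 3(4/3) = 94/13; a_3 = (94/13)/(51/4) = 376/663
  n = 4: D(4) = 4(4 + 5/4) = 21; numerator = 3(376/663) + 3(14/13) = 1090/221; a_4 = (1090/221)/(21) = 1090/4641

r = 3/2; a_0 = 1; a_1 = 4/3; a_2 = 14/13; a_3 = 376/663; a_4 = 1090/4641


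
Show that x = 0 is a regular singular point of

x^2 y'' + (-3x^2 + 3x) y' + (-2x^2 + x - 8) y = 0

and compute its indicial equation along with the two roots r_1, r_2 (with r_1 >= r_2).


Divide by x^2 to reach normal form y'' + P_1(x) y' + P_2(x) y = 0 with P_1(x) = -3 + 3/x and P_2(x) = -2 + 1/x - 8/x^2.
x = 0 is a singular point because the y'-coefficient -3 + 3/x has a pole at x = 0 and the y-coefficient -2 + 1/x - 8/x^2 has a pole at x = 0.
It is a regular singular point because x P_1(x) = p(x) = 3 - 3x and x^2 P_2(x) = q(x) = -2x^2 + x - 8 are polynomials, hence analytic at x = 0.
p(0) = 3,  q(0) = -8.
Indicial equation: r(r-1) + p(0) r + q(0) = 0, i.e. r^2 + (p(0) - 1) r + q(0) = 0, i.e. r^2 + 2 r - 8 = 0.
Discriminant: (2)^2 - 4(-8) = 36, so r = (-2 ± 6)/2.
Solving: r_1 = 2, r_2 = -4.

indicial: r^2 + 2 r - 8 = 0; roots r_1 = 2, r_2 = -4


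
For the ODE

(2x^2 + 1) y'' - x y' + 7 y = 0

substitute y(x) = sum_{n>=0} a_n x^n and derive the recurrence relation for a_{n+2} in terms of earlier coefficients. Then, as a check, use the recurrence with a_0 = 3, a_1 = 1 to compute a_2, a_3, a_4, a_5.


Substitute y = sum_n a_n x^n.
(1 + 2 x^2) y'' contributes (n+2)(n+1) a_{n+2} + 2 n(n-1) a_n at x^n.
-x y'(x) contributes -n a_n at x^n.
7 y(x) contributes 7 a_n at x^n.
Matching x^n: (n+2)(n+1) a_{n+2} + (2 n(n-1) - n + 7) a_n = 0.
Thus a_{n+2} = (-2 n(n-1) + n - 7) / ((n+1)(n+2)) * a_n.

Check with a_0 = 3, a_1 = 1 (apply the recurrence for n = 0, 1, 2, 3): a_0 = 3, a_1 = 1, a_2 = -21/2, a_3 = -1, a_4 = 63/8, a_5 = 4/5.

a_(n+2) = (-2 n(n-1) + n - 7) / ((n+1)(n+2)) * a_n; check: a_0 = 3, a_1 = 1, a_2 = -21/2, a_3 = -1, a_4 = 63/8, a_5 = 4/5


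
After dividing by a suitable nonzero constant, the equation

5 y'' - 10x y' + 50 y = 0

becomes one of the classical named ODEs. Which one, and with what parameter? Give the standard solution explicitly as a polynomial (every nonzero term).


All three coefficients share the factor 5; dividing through by 5 gives  y'' - 2x y' + 10 y = 0.
This matches the Hermite equation y'' - 2x y' + 2n y = 0 with 2n = 10, so n = 5; the polynomial solution is H_5(x).
With y = sum_k a_k x^k, matching x^k gives (k+2)(k+1) a_{k+2} = 2(k - n) a_k = 2(k - 5) a_k. The right side vanishes at k = 5, so the series with the parity of 5 terminates at degree 5.
Standard normalization: leading coefficient of H_n is 2^n, so a_5 = 2^5 = 32. Work downward with a_k = (k+1)(k+2) a_{k+2} / (2(k - n)):
  a_3 = (4)(5)(32) / (2(3 - 5)) = 640/(-4) = -160
  a_1 = (2)(3)(-160) / (2(1 - 5)) = -960/(-8) = 120
Hence H_5(x) = 32 x^5 - 160 x^3 + 120 x.

H_5(x); series = 32 x^5 - 160 x^3 + 120 x


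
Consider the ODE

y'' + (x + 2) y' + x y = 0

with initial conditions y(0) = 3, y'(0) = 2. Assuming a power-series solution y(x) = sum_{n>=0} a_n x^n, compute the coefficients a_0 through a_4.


Ansatz: y(x) = sum_{n>=0} a_n x^n, so y'(x) = sum_{n>=1} n a_n x^(n-1) and y''(x) = sum_{n>=2} n(n-1) a_n x^(n-2).
Substitute into P(x) y'' + Q(x) y' + R(x) y = 0 with P(x) = 1, Q(x) = x + 2, R(x) = x, and match powers of x.
Initial conditions: a_0 = 3, a_1 = 2.
Setting the coefficient of each power of x to zero and solving order by order (substituting the coefficients already found):
  x^0: 2 a_2 + 2 a_1 = 0  ->  2 a_2 = -2 a_1 = -4  ->  a_2 = -2
  x^1: 6 a_3 + 4 a_2 + a_1 + a_0 = 0  ->  6 a_3 = -4 a_2 - a_1 - a_0 = 3  ->  a_3 = 1/2
  x^2: 12 a_4 + 6 a_3 + 2 a_2 + a_1 = 0  ->  12 a_4 = -6 a_3 - 2 a_2 - a_1 = -1  ->  a_4 = -1/12
Truncated series: y(x) = 3 + 2 x - 2 x^2 + (1/2) x^3 - (1/12) x^4 + O(x^5).

a_0 = 3; a_1 = 2; a_2 = -2; a_3 = 1/2; a_4 = -1/12


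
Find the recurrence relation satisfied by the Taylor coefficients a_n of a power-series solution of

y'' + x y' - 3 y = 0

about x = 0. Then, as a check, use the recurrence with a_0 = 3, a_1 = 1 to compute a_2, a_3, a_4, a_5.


Substitute y = sum_n a_n x^n.
y''(x) has coefficient (n+2)(n+1) a_{n+2} at x^n;
x y'(x) has coefficient n a_n at x^n (shift);
-3 y(x) has coefficient -3 a_n at x^n.
Matching x^n: (n+2)(n+1) a_{n+2} + (n - 3) a_n = 0.
Thus a_{n+2} = (-n + 3) / ((n+1)(n+2)) * a_n.

Check with a_0 = 3, a_1 = 1 (apply the recurrence for n = 0, 1, 2, 3): a_0 = 3, a_1 = 1, a_2 = 9/2, a_3 = 1/3, a_4 = 3/8, a_5 = 0.

a_(n+2) = (-n + 3) / ((n+1)(n+2)) * a_n; check: a_0 = 3, a_1 = 1, a_2 = 9/2, a_3 = 1/3, a_4 = 3/8, a_5 = 0


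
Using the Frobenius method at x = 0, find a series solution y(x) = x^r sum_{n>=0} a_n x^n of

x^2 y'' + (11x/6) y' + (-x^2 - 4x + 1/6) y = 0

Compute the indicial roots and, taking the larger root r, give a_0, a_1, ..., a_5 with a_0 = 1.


Write in Frobenius form y'' + (p(x)/x) y' + (q(x)/x^2) y = 0:
  p(x) = 11/6,  q(x) = -x^2 - 4x + 1/6.
Indicial equation: r(r-1) + (11/6) r + (1/6) = 0 -> roots r_1 = -1/3, r_2 = -1/2.
Take r = r_1 = -1/3. Let y(x) = x^r sum_{n>=0} a_n x^n with a_0 = 1.
Substitute y = x^r sum a_n x^n and match x^{r+n}. The recurrence is
  D(n) a_n - 4 a_{n-1} - 1 a_{n-2} = 0,  where D(n) = (r+n)(r+n-1) + (11/6)(r+n) + (1/6).
  a_n = [4 a_{n-1} + 1 a_{n-2}] / D(n).
Since the indicial polynomial factors as (r - r_1)(r - r_2), D(n) = (r_1 + n - r_1)(r_1 + n - r_2) = n(n + 1/6).
Evaluating step by step (a_0 = 1):
  n = 1: D(1) = 1(1 + 1/6) = 7/6; numerator = 4(1) = 4; a_1 = (4)/(7/6) = 24/7
  n = 2: D(2) = 2(2 + 1/6) = 13/3; numerator = 4(24/7) + 1(1) = 103/7; a_2 = (103/7)/(13/3) = 309/91
  n = 3: D(3) = 3(3 + 1/6) = 19/2; numerator = 4(309/91) + 1(24/7) = 1548/91; a_3 = (1548/91)/(19/2) = 3096/1729
  n = 4: D(4) = 4(4 + 1/6) = 50/3; numerator = 4(3096/1729) + 1(309/91) = 18255/1729; a_4 = (18255/1729)/(50/3) = 10953/17290
  n = 5: D(5) = 5(5 + 1/6) = 155/6; numerator = 4(10953/17290) + 1(3096/1729) = 37386/8645; a_5 = (37386/8645)/(155/6) = 7236/43225

r = -1/3; a_0 = 1; a_1 = 24/7; a_2 = 309/91; a_3 = 3096/1729; a_4 = 10953/17290; a_5 = 7236/43225


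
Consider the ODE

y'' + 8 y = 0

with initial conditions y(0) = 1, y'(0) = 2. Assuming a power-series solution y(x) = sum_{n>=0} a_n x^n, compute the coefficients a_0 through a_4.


Ansatz: y(x) = sum_{n>=0} a_n x^n, so y'(x) = sum_{n>=1} n a_n x^(n-1) and y''(x) = sum_{n>=2} n(n-1) a_n x^(n-2).
Substitute into P(x) y'' + Q(x) y' + R(x) y = 0 with P(x) = 1, Q(x) = 0, R(x) = 8, and match powers of x.
Initial conditions: a_0 = 1, a_1 = 2.
Setting the coefficient of each power of x to zero and solving order by order (substituting the coefficients already found):
  x^0: 2 a_2 + 8 a_0 = 0  ->  2 a_2 = -8 a_0 = -8  ->  a_2 = -4
  x^1: 6 a_3 + 8 a_1 = 0  ->  6 a_3 = -8 a_1 = -16  ->  a_3 = -8/3
  x^2: 12 a_4 + 8 a_2 = 0  ->  12 a_4 = -8 a_2 = 32  ->  a_4 = 8/3
Truncated series: y(x) = 1 + 2 x - 4 x^2 - (8/3) x^3 + (8/3) x^4 + O(x^5).

a_0 = 1; a_1 = 2; a_2 = -4; a_3 = -8/3; a_4 = 8/3


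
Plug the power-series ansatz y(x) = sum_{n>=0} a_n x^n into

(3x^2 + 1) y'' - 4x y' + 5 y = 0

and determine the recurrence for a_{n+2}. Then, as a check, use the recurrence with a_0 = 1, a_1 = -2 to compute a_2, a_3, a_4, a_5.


Substitute y = sum_n a_n x^n.
(1 + 3 x^2) y'' contributes (n+2)(n+1) a_{n+2} + 3 n(n-1) a_n at x^n.
-4 x y'(x) contributes -4 n a_n at x^n.
5 y(x) contributes 5 a_n at x^n.
Matching x^n: (n+2)(n+1) a_{n+2} + (3 n(n-1) - 4 n + 5) a_n = 0.
Thus a_{n+2} = (-3 n(n-1) + 4 n - 5) / ((n+1)(n+2)) * a_n.

Check with a_0 = 1, a_1 = -2 (apply the recurrence for n = 0, 1, 2, 3): a_0 = 1, a_1 = -2, a_2 = -5/2, a_3 = 1/3, a_4 = 5/8, a_5 = -11/60.

a_(n+2) = (-3 n(n-1) + 4 n - 5) / ((n+1)(n+2)) * a_n; check: a_0 = 1, a_1 = -2, a_2 = -5/2, a_3 = 1/3, a_4 = 5/8, a_5 = -11/60


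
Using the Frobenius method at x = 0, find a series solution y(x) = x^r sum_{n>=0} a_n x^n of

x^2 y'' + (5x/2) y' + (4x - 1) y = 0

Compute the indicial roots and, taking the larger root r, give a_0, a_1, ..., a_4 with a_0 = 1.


Write in Frobenius form y'' + (p(x)/x) y' + (q(x)/x^2) y = 0:
  p(x) = 5/2,  q(x) = 4x - 1.
Indicial equation: r(r-1) + (5/2) r + (-1) = 0 -> roots r_1 = 1/2, r_2 = -2.
Take r = r_1 = 1/2. Let y(x) = x^r sum_{n>=0} a_n x^n with a_0 = 1.
Substitute y = x^r sum a_n x^n and match x^{r+n}. The recurrence is
  D(n) a_n + 4 a_{n-1} = 0,  where D(n) = (r+n)(r+n-1) + (5/2)(r+n) + (-1).
  a_n = -4 / D(n) * a_{n-1}.
Since the indicial polynomial factors as (r - r_1)(r - r_2), D(n) = (r_1 + n - r_1)(r_1 + n - r_2) = n(n + 5/2).
Evaluating step by step (a_0 = 1):
  n = 1: D(1) = 1(1 + 5/2) = 7/2; numerator = -4(1) = -4; a_1 = (-4)/(7/2) = -8/7
  n = 2: D(2) = 2(2 + 5/2) = 9; numerator = -4(-8/7) = 32/7; a_2 = (32/7)/(9) = 32/63
  n = 3: D(3) = 3(3 + 5/2) = 33/2; numerator = -4(32/63) = -128/63; a_3 = (-128/63)/(33/2) = -256/2079
  n = 4: D(4) = 4(4 + 5/2) = 26; numerator = -4(-256/2079) = 1024/2079; a_4 = (1024/2079)/(26) = 512/27027

r = 1/2; a_0 = 1; a_1 = -8/7; a_2 = 32/63; a_3 = -256/2079; a_4 = 512/27027


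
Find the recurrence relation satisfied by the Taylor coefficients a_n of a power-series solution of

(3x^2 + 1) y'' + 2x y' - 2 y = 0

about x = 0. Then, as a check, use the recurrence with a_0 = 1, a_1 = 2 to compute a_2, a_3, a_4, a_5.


Substitute y = sum_n a_n x^n.
(1 + 3 x^2) y'' contributes (n+2)(n+1) a_{n+2} + 3 n(n-1) a_n at x^n.
2 x y'(x) contributes 2 n a_n at x^n.
-2 y(x) contributes -2 a_n at x^n.
Matching x^n: (n+2)(n+1) a_{n+2} + (3 n(n-1) + 2 n - 2) a_n = 0.
Thus a_{n+2} = (-3 n(n-1) - 2 n + 2) / ((n+1)(n+2)) * a_n.

Check with a_0 = 1, a_1 = 2 (apply the recurrence for n = 0, 1, 2, 3): a_0 = 1, a_1 = 2, a_2 = 1, a_3 = 0, a_4 = -2/3, a_5 = 0.

a_(n+2) = (-3 n(n-1) - 2 n + 2) / ((n+1)(n+2)) * a_n; check: a_0 = 1, a_1 = 2, a_2 = 1, a_3 = 0, a_4 = -2/3, a_5 = 0


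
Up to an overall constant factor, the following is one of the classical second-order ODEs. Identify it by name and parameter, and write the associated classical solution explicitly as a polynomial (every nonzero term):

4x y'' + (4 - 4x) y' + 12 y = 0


All three coefficients share the factor 4; dividing through by 4 gives  x y'' + (1 - x) y' + 3 y = 0.
This matches the Laguerre equation x y'' + (1 - x) y' + n y = 0 with n = 3; the polynomial solution is L_3(x).
With y = sum_k a_k x^k, matching x^k gives (k+1)k a_{k+1} + (k+1) a_{k+1} - k a_k + n a_k = 0, i.e. (k+1)^2 a_{k+1} = (k - n) a_k = (k - 3) a_k. The right side vanishes at k = 3, so the series terminates at degree 3.
Standard normalization L_n(0) = 1 gives a_0 = 1. Work upward with a_{k+1} = (k - 3) a_k / (k+1)^2:
  a_1 = (0 - 3)(1) / 1^2 = -3/1 = -3
  a_2 = (1 - 3)(-3) / 2^2 = 6/4 = 3/2
  a_3 = (2 - 3)(3/2) / 3^2 = (-3/2)/9 = -1/6
Hence L_3(x) = -x^3/6 + 3 x^2/2 - 3 x + 1.

L_3(x); series = -x^3/6 + 3 x^2/2 - 3 x + 1


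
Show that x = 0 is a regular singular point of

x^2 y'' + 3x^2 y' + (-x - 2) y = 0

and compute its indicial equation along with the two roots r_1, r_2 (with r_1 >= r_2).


Divide by x^2 to reach normal form y'' + P_1(x) y' + P_2(x) y = 0 with P_1(x) = 3 and P_2(x) = -1/x - 2/x^2.
x = 0 is a singular point because the y-coefficient -1/x - 2/x^2 has a pole at x = 0.
It is a regular singular point because x P_1(x) = p(x) = 3x and x^2 P_2(x) = q(x) = -x - 2 are polynomials, hence analytic at x = 0.
p(0) = 0,  q(0) = -2.
Indicial equation: r(r-1) + p(0) r + q(0) = 0, i.e. r^2 + (p(0) - 1) r + q(0) = 0, i.e. r^2 - 1 r - 2 = 0.
Discriminant: (-1)^2 - 4(-2) = 9, so r = (1 ± 3)/2.
Solving: r_1 = 2, r_2 = -1.

indicial: r^2 - 1 r - 2 = 0; roots r_1 = 2, r_2 = -1


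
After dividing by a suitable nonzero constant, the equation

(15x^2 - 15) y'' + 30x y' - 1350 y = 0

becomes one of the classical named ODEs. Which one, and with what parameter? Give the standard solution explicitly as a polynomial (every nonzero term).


All three coefficients share the factor -15; dividing through by -15 gives  (1 - x^2) y'' - 2x y' + 90 y = 0.
This matches the Legendre equation (1 - x^2) y'' - 2x y' + n(n+1) y = 0 (note the -2x y' term) with n(n+1) = 90, so n = 9; the polynomial solution is P_9(x).
With y = sum_k a_k x^k, matching x^k gives (k+2)(k+1) a_{k+2} = [k(k+1) - n(n+1)] a_k = (k - 9)(k + 10) a_k. The right side vanishes at k = 9, so the series with the parity of 9 terminates at degree 9.
Standard normalization (P_n(1) = 1): leading coefficient (2n)!/(2^n (n!)^2) = 6402373705728000/(512*131681894400) = 12155/128, so a_9 = 12155/128. Work downward with a_k = (k+1)(k+2) a_{k+2} / ((k - 9)(k + 10)):
  a_7 = (8)(9)(12155/128) / ((7 - 9)(7 + 10)) = (109395/16)/(-34) = -6435/32
  a_5 = (6)(7)(-6435/32) / ((5 - 9)(5 + 10)) = (-135135/16)/(-60) = 9009/64
  a_3 = (4)(5)(9009/64) / ((3 - 9)(3 + 10)) = (45045/16)/(-78) = -1155/32
  a_1 = (2)(3)(-1155/32) / ((1 - 9)(1 + 10)) = (-3465/16)/(-88) = 315/128
Hence P_9(x) = 12155 x^9/128 - 6435 x^7/32 + 9009 x^5/64 - 1155 x^3/32 + 315 x/128.

P_9(x); series = 12155 x^9/128 - 6435 x^7/32 + 9009 x^5/64 - 1155 x^3/32 + 315 x/128


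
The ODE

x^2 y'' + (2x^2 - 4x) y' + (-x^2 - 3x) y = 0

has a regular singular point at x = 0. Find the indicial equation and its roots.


Divide by x^2 to reach normal form y'' + P_1(x) y' + P_2(x) y = 0 with P_1(x) = 2 - 4/x and P_2(x) = -1 - 3/x.
x = 0 is a singular point because the y'-coefficient 2 - 4/x has a pole at x = 0 and the y-coefficient -1 - 3/x has a pole at x = 0.
It is a regular singular point because x P_1(x) = p(x) = 2x - 4 and x^2 P_2(x) = q(x) = -x^2 - 3x are polynomials, hence analytic at x = 0.
p(0) = -4,  q(0) = 0.
Indicial equation: r(r-1) + p(0) r + q(0) = 0, i.e. r^2 + (p(0) - 1) r + q(0) = 0, i.e. r^2 - 5 r = 0.
Discriminant: (-5)^2 - 4(0) = 25, so r = (5 ± 5)/2.
Solving: r_1 = 5, r_2 = 0.

indicial: r^2 - 5 r = 0; roots r_1 = 5, r_2 = 0


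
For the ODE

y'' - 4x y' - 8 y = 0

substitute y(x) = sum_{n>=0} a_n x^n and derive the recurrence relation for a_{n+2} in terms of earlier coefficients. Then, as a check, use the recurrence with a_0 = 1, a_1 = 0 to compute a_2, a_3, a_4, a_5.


Substitute y = sum_n a_n x^n.
y''(x) has coefficient (n+2)(n+1) a_{n+2} at x^n;
-4 x y'(x) has coefficient -4 n a_n at x^n (shift);
-8 y(x) has coefficient -8 a_n at x^n.
Matching x^n: (n+2)(n+1) a_{n+2} + (-4n - 8) a_n = 0.
Thus a_{n+2} = (4n + 8) / ((n+1)(n+2)) * a_n.

Check with a_0 = 1, a_1 = 0 (apply the recurrence for n = 0, 1, 2, 3): a_0 = 1, a_1 = 0, a_2 = 4, a_3 = 0, a_4 = 16/3, a_5 = 0.

a_(n+2) = (4n + 8) / ((n+1)(n+2)) * a_n; check: a_0 = 1, a_1 = 0, a_2 = 4, a_3 = 0, a_4 = 16/3, a_5 = 0


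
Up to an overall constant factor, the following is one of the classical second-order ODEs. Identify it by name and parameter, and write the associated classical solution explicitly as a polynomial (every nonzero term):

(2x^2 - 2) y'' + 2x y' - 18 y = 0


All three coefficients share the factor -2; dividing through by -2 gives  (1 - x^2) y'' - x y' + 9 y = 0.
This matches the Chebyshev equation (1 - x^2) y'' - x y' + n^2 y = 0 (note the -x y' term, not -2x y') with n^2 = 9, so n = 3; the polynomial solution is T_3(x).
With y = sum_k a_k x^k, matching x^k gives (k+2)(k+1) a_{k+2} = (k^2 - n^2) a_k = (k - 3)(k + 3) a_k. The right side vanishes at k = 3, so the series with the parity of 3 terminates at degree 3.
Standard normalization: leading coefficient of T_n is 2^(n-1), so a_3 = 2^2 = 4. Work downward with a_k = (k+1)(k+2) a_{k+2} / ((k - 3)(k + 3)):
  a_1 = (2)(3)(4) / ((1 - 3)(1 + 3)) = 24/(-8) = -3
Hence T_3(x) = 4 x^3 - 3 x.

T_3(x); series = 4 x^3 - 3 x


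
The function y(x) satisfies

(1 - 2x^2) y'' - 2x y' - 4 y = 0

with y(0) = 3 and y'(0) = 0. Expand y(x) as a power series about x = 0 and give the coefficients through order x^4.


Ansatz: y(x) = sum_{n>=0} a_n x^n, so y'(x) = sum_{n>=1} n a_n x^(n-1) and y''(x) = sum_{n>=2} n(n-1) a_n x^(n-2).
Substitute into P(x) y'' + Q(x) y' + R(x) y = 0 with P(x) = 1 - 2x^2, Q(x) = -2x, R(x) = -4, and match powers of x.
Initial conditions: a_0 = 3, a_1 = 0.
Setting the coefficient of each power of x to zero and solving order by order (substituting the coefficients already found):
  x^0: 2 a_2 - 4 a_0 = 0  ->  2 a_2 = 4 a_0 = 12  ->  a_2 = 6
  x^1: 6 a_3 - 6 a_1 = 0  ->  6 a_3 = 6 a_1 = 0  ->  a_3 = 0
  x^2: 12 a_4 - 12 a_2 = 0  ->  12 a_4 = 12 a_2 = 72  ->  a_4 = 6
Truncated series: y(x) = 3 + 6 x^2 + 6 x^4 + O(x^5).

a_0 = 3; a_1 = 0; a_2 = 6; a_3 = 0; a_4 = 6


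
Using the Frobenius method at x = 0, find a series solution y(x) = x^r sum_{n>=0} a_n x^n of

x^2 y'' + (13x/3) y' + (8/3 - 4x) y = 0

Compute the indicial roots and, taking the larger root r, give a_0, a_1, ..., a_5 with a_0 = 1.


Write in Frobenius form y'' + (p(x)/x) y' + (q(x)/x^2) y = 0:
  p(x) = 13/3,  q(x) = 8/3 - 4x.
Indicial equation: r(r-1) + (13/3) r + (8/3) = 0 -> roots r_1 = -4/3, r_2 = -2.
Take r = r_1 = -4/3. Let y(x) = x^r sum_{n>=0} a_n x^n with a_0 = 1.
Substitute y = x^r sum a_n x^n and match x^{r+n}. The recurrence is
  D(n) a_n - 4 a_{n-1} = 0,  where D(n) = (r+n)(r+n-1) + (13/3)(r+n) + (8/3).
  a_n = 4 / D(n) * a_{n-1}.
Since the indicial polynomial factors as (r - r_1)(r - r_2), D(n) = (r_1 + n - r_1)(r_1 + n - r_2) = n(n + 2/3).
Evaluating step by step (a_0 = 1):
  n = 1: D(1) = 1(1 + 2/3) = 5/3; numerator = 4(1) = 4; a_1 = (4)/(5/3) = 12/5
  n = 2: D(2) = 2(2 + 2/3) = 16/3; numerator = 4(12/5) = 48/5; a_2 = (48/5)/(16/3) = 9/5
  n = 3: D(3) = 3(3 + 2/3) = 11; numerator = 4(9/5) = 36/5; a_3 = (36/5)/(11) = 36/55
  n = 4: D(4) = 4(4 + 2/3) = 56/3; numerator = 4(36/55) = 144/55; a_4 = (144/55)/(56/3) = 54/385
  n = 5: D(5) = 5(5 + 2/3) = 85/3; numerator = 4(54/385) = 216/385; a_5 = (216/385)/(85/3) = 648/32725

r = -4/3; a_0 = 1; a_1 = 12/5; a_2 = 9/5; a_3 = 36/55; a_4 = 54/385; a_5 = 648/32725


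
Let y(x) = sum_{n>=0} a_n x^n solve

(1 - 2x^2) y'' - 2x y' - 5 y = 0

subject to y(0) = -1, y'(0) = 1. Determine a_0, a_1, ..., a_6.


Ansatz: y(x) = sum_{n>=0} a_n x^n, so y'(x) = sum_{n>=1} n a_n x^(n-1) and y''(x) = sum_{n>=2} n(n-1) a_n x^(n-2).
Substitute into P(x) y'' + Q(x) y' + R(x) y = 0 with P(x) = 1 - 2x^2, Q(x) = -2x, R(x) = -5, and match powers of x.
Initial conditions: a_0 = -1, a_1 = 1.
Setting the coefficient of each power of x to zero and solving order by order (substituting the coefficients already found):
  x^0: 2 a_2 - 5 a_0 = 0  ->  2 a_2 = 5 a_0 = -5  ->  a_2 = -5/2
  x^1: 6 a_3 - 7 a_1 = 0  ->  6 a_3 = 7 a_1 = 7  ->  a_3 = 7/6
  x^2: 12 a_4 - 13 a_2 = 0  ->  12 a_4 = 13 a_2 = -65/2  ->  a_4 = -65/24
  x^3: 20 a_5 - 23 a_3 = 0  ->  20 a_5 = 23 a_3 = 161/6  ->  a_5 = 161/120
  x^4: 30 a_6 - 37 a_4 = 0  ->  30 a_6 = 37 a_4 = -2405/24  ->  a_6 = -481/144
Truncated series: y(x) = -1 + x - (5/2) x^2 + (7/6) x^3 - (65/24) x^4 + (161/120) x^5 - (481/144) x^6 + O(x^7).

a_0 = -1; a_1 = 1; a_2 = -5/2; a_3 = 7/6; a_4 = -65/24; a_5 = 161/120; a_6 = -481/144


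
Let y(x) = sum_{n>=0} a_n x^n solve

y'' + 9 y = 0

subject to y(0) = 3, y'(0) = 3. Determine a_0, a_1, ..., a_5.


Ansatz: y(x) = sum_{n>=0} a_n x^n, so y'(x) = sum_{n>=1} n a_n x^(n-1) and y''(x) = sum_{n>=2} n(n-1) a_n x^(n-2).
Substitute into P(x) y'' + Q(x) y' + R(x) y = 0 with P(x) = 1, Q(x) = 0, R(x) = 9, and match powers of x.
Initial conditions: a_0 = 3, a_1 = 3.
Setting the coefficient of each power of x to zero and solving order by order (substituting the coefficients already found):
  x^0: 2 a_2 + 9 a_0 = 0  ->  2 a_2 = -9 a_0 = -27  ->  a_2 = -27/2
  x^1: 6 a_3 + 9 a_1 = 0  ->  6 a_3 = -9 a_1 = -27  ->  a_3 = -9/2
  x^2: 12 a_4 + 9 a_2 = 0  ->  12 a_4 = -9 a_2 = 243/2  ->  a_4 = 81/8
  x^3: 20 a_5 + 9 a_3 = 0  ->  20 a_5 = -9 a_3 = 81/2  ->  a_5 = 81/40
Truncated series: y(x) = 3 + 3 x - (27/2) x^2 - (9/2) x^3 + (81/8) x^4 + (81/40) x^5 + O(x^6).

a_0 = 3; a_1 = 3; a_2 = -27/2; a_3 = -9/2; a_4 = 81/8; a_5 = 81/40


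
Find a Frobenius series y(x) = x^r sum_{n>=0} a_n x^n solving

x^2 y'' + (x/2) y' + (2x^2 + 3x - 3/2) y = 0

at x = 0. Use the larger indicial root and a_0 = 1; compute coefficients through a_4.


Write in Frobenius form y'' + (p(x)/x) y' + (q(x)/x^2) y = 0:
  p(x) = 1/2,  q(x) = 2x^2 + 3x - 3/2.
Indicial equation: r(r-1) + (1/2) r + (-3/2) = 0 -> roots r_1 = 3/2, r_2 = -1.
Take r = r_1 = 3/2. Let y(x) = x^r sum_{n>=0} a_n x^n with a_0 = 1.
Substitute y = x^r sum a_n x^n and match x^{r+n}. The recurrence is
  D(n) a_n + 3 a_{n-1} + 2 a_{n-2} = 0,  where D(n) = (r+n)(r+n-1) + (1/2)(r+n) + (-3/2).
  a_n = [-3 a_{n-1} - 2 a_{n-2}] / D(n).
Since the indicial polynomial factors as (r - r_1)(r - r_2), D(n) = (r_1 + n - r_1)(r_1 + n - r_2) = n(n + 5/2).
Evaluating step by step (a_0 = 1):
  n = 1: D(1) = 1(1 + 5/2) = 7/2; numerator = -3(1) = -3; a_1 = (-3)/(7/2) = -6/7
  n = 2: D(2) = 2(2 + 5/2) = 9; numerator = -3(-6/7) - 2(1) = 4/7; a_2 = (4/7)/(9) = 4/63
  n = 3: D(3) = 3(3 + 5/2) = 33/2; numerator = -3(4/63) - 2(-6/7) = 32/21; a_3 = (32/21)/(33/2) = 64/693
  n = 4: D(4) = 4(4 + 5/2) = 26; numerator = -3(64/693) - 2(4/63) = -40/99; a_4 = (-40/99)/(26) = -20/1287

r = 3/2; a_0 = 1; a_1 = -6/7; a_2 = 4/63; a_3 = 64/693; a_4 = -20/1287


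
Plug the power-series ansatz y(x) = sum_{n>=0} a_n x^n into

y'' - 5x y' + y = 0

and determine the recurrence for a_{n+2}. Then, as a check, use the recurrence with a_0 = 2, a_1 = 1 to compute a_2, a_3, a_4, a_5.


Substitute y = sum_n a_n x^n.
y''(x) has coefficient (n+2)(n+1) a_{n+2} at x^n;
-5 x y'(x) has coefficient -5 n a_n at x^n (shift);
y(x) has coefficient 1 a_n at x^n.
Matching x^n: (n+2)(n+1) a_{n+2} + (-5n + 1) a_n = 0.
Thus a_{n+2} = (5n - 1) / ((n+1)(n+2)) * a_n.

Check with a_0 = 2, a_1 = 1 (apply the recurrence for n = 0, 1, 2, 3): a_0 = 2, a_1 = 1, a_2 = -1, a_3 = 2/3, a_4 = -3/4, a_5 = 7/15.

a_(n+2) = (5n - 1) / ((n+1)(n+2)) * a_n; check: a_0 = 2, a_1 = 1, a_2 = -1, a_3 = 2/3, a_4 = -3/4, a_5 = 7/15


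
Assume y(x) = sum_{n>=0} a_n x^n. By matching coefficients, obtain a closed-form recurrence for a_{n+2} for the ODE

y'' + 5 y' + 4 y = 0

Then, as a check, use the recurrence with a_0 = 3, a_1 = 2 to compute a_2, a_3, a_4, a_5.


Substitute y = sum_n a_n x^n.
y''(x) has coefficient (n+2)(n+1) a_{n+2} at x^n;
5 y'(x) has coefficient 5 (n+1) a_{n+1} at x^n;
4 y(x) has coefficient 4 a_n at x^n.
Matching x^n: (n+2)(n+1) a_{n+2} + 5 (n+1) a_{n+1} + 4 a_n = 0.
Thus a_{n+2} = [-5 (n+1) a_{n+1} - 4 a_n] / ((n+1)(n+2)).

Check with a_0 = 3, a_1 = 2 (apply the recurrence for n = 0, 1, 2, 3): a_0 = 3, a_1 = 2, a_2 = -11, a_3 = 17, a_4 = -211/12, a_5 = 851/60.

a_(n+2) = [-5 (n+1) a_(n+1) - 4 a_n] / ((n+1)(n+2)); check: a_0 = 3, a_1 = 2, a_2 = -11, a_3 = 17, a_4 = -211/12, a_5 = 851/60


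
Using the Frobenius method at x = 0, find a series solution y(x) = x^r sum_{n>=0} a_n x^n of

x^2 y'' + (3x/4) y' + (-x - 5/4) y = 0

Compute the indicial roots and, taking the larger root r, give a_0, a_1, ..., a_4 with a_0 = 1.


Write in Frobenius form y'' + (p(x)/x) y' + (q(x)/x^2) y = 0:
  p(x) = 3/4,  q(x) = -x - 5/4.
Indicial equation: r(r-1) + (3/4) r + (-5/4) = 0 -> roots r_1 = 5/4, r_2 = -1.
Take r = r_1 = 5/4. Let y(x) = x^r sum_{n>=0} a_n x^n with a_0 = 1.
Substitute y = x^r sum a_n x^n and match x^{r+n}. The recurrence is
  D(n) a_n - 1 a_{n-1} = 0,  where D(n) = (r+n)(r+n-1) + (3/4)(r+n) + (-5/4).
  a_n = 1 / D(n) * a_{n-1}.
Since the indicial polynomial factors as (r - r_1)(r - r_2), D(n) = (r_1 + n - r_1)(r_1 + n - r_2) = n(n + 9/4).
Evaluating step by step (a_0 = 1):
  n = 1: D(1) = 1(1 + 9/4) = 13/4; numerator = 1(1) = 1; a_1 = (1)/(13/4) = 4/13
  n = 2: D(2) = 2(2 + 9/4) = 17/2; numerator = 1(4/13) = 4/13; a_2 = (4/13)/(17/2) = 8/221
  n = 3: D(3) = 3(3 + 9/4) = 63/4; numerator = 1(8/221) = 8/221; a_3 = (8/221)/(63/4) = 32/13923
  n = 4: D(4) = 4(4 + 9/4) = 25; numerator = 1(32/13923) = 32/13923; a_4 = (32/13923)/(25) = 32/348075

r = 5/4; a_0 = 1; a_1 = 4/13; a_2 = 8/221; a_3 = 32/13923; a_4 = 32/348075


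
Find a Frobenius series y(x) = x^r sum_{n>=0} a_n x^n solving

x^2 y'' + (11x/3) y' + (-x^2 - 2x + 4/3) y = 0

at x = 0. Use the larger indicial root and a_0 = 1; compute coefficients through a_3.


Write in Frobenius form y'' + (p(x)/x) y' + (q(x)/x^2) y = 0:
  p(x) = 11/3,  q(x) = -x^2 - 2x + 4/3.
Indicial equation: r(r-1) + (11/3) r + (4/3) = 0 -> roots r_1 = -2/3, r_2 = -2.
Take r = r_1 = -2/3. Let y(x) = x^r sum_{n>=0} a_n x^n with a_0 = 1.
Substitute y = x^r sum a_n x^n and match x^{r+n}. The recurrence is
  D(n) a_n - 2 a_{n-1} - 1 a_{n-2} = 0,  where D(n) = (r+n)(r+n-1) + (11/3)(r+n) + (4/3).
  a_n = [2 a_{n-1} + 1 a_{n-2}] / D(n).
Since the indicial polynomial factors as (r - r_1)(r - r_2), D(n) = (r_1 + n - r_1)(r_1 + n - r_2) = n(n + 4/3).
Evaluating step by step (a_0 = 1):
  n = 1: D(1) = 1(1 + 4/3) = 7/3; numerator = 2(1) = 2; a_1 = (2)/(7/3) = 6/7
  n = 2: D(2) = 2(2 + 4/3) = 20/3; numerator = 2(6/7) + 1(1) = 19/7; a_2 = (19/7)/(20/3) = 57/140
  n = 3: D(3) = 3(3 + 4/3) = 13; numerator = 2(57/140) + 1(6/7) = 117/70; a_3 = (117/70)/(13) = 9/70

r = -2/3; a_0 = 1; a_1 = 6/7; a_2 = 57/140; a_3 = 9/70


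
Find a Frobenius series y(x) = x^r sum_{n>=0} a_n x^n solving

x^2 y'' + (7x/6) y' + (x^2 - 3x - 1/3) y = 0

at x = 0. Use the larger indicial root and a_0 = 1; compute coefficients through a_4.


Write in Frobenius form y'' + (p(x)/x) y' + (q(x)/x^2) y = 0:
  p(x) = 7/6,  q(x) = x^2 - 3x - 1/3.
Indicial equation: r(r-1) + (7/6) r + (-1/3) = 0 -> roots r_1 = 1/2, r_2 = -2/3.
Take r = r_1 = 1/2. Let y(x) = x^r sum_{n>=0} a_n x^n with a_0 = 1.
Substitute y = x^r sum a_n x^n and match x^{r+n}. The recurrence is
  D(n) a_n - 3 a_{n-1} + 1 a_{n-2} = 0,  where D(n) = (r+n)(r+n-1) + (7/6)(r+n) + (-1/3).
  a_n = [3 a_{n-1} - 1 a_{n-2}] / D(n).
Since the indicial polynomial factors as (r - r_1)(r - r_2), D(n) = (r_1 + n - r_1)(r_1 + n - r_2) = n(n + 7/6).
Evaluating step by step (a_0 = 1):
  n = 1: D(1) = 1(1 + 7/6) = 13/6; numerator = 3(1) = 3; a_1 = (3)/(13/6) = 18/13
  n = 2: D(2) = 2(2 + 7/6) = 19/3; numerator = 3(18/13) - 1(1) = 41/13; a_2 = (41/13)/(19/3) = 123/247
  n = 3: D(3) = 3(3 + 7/6) = 25/2; numerator = 3(123/247) - 1(18/13) = 27/247; a_3 = (27/247)/(25/2) = 54/6175
  n = 4: D(4) = 4(4 + 7/6) = 62/3; numerator = 3(54/6175) - 1(123/247) = -2913/6175; a_4 = (-2913/6175)/(62/3) = -8739/382850

r = 1/2; a_0 = 1; a_1 = 18/13; a_2 = 123/247; a_3 = 54/6175; a_4 = -8739/382850


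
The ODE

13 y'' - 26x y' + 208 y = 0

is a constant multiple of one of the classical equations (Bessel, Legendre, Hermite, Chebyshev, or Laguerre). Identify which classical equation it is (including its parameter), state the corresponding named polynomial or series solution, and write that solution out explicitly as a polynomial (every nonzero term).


All three coefficients share the factor 13; dividing through by 13 gives  y'' - 2x y' + 16 y = 0.
This matches the Hermite equation y'' - 2x y' + 2n y = 0 with 2n = 16, so n = 8; the polynomial solution is H_8(x).
With y = sum_k a_k x^k, matching x^k gives (k+2)(k+1) a_{k+2} = 2(k - n) a_k = 2(k - 8) a_k. The right side vanishes at k = 8, so the series with the parity of 8 terminates at degree 8.
Standard normalization: leading coefficient of H_n is 2^n, so a_8 = 2^8 = 256. Work downward with a_k = (k+1)(k+2) a_{k+2} / (2(k - n)):
  a_6 = (7)(8)(256) / (2(6 - 8)) = 14336/(-4) = -3584
  a_4 = (5)(6)(-3584) / (2(4 - 8)) = -107520/(-8) = 13440
  a_2 = (3)(4)(13440) / (2(2 - 8)) = 161280/(-12) = -13440
  a_0 = (1)(2)(-13440) / (2(0 - 8)) = -26880/(-16) = 1680
Hence H_8(x) = 256 x^8 - 3584 x^6 + 13440 x^4 - 13440 x^2 + 1680.

H_8(x); series = 256 x^8 - 3584 x^6 + 13440 x^4 - 13440 x^2 + 1680


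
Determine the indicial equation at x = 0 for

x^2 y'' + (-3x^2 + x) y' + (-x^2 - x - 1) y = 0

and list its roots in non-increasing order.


Divide by x^2 to reach normal form y'' + P_1(x) y' + P_2(x) y = 0 with P_1(x) = -3 + 1/x and P_2(x) = -1 - 1/x - 1/x^2.
x = 0 is a singular point because the y'-coefficient -3 + 1/x has a pole at x = 0 and the y-coefficient -1 - 1/x - 1/x^2 has a pole at x = 0.
It is a regular singular point because x P_1(x) = p(x) = 1 - 3x and x^2 P_2(x) = q(x) = -x^2 - x - 1 are polynomials, hence analytic at x = 0.
p(0) = 1,  q(0) = -1.
Indicial equation: r(r-1) + p(0) r + q(0) = 0, i.e. r^2 + (p(0) - 1) r + q(0) = 0, i.e. r^2 - 1 = 0.
Discriminant: (0)^2 - 4(-1) = 4, so r = (0 ± 2)/2.
Solving: r_1 = 1, r_2 = -1.

indicial: r^2 - 1 = 0; roots r_1 = 1, r_2 = -1


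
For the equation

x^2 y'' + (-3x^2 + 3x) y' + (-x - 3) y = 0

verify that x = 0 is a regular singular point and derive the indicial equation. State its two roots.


Divide by x^2 to reach normal form y'' + P_1(x) y' + P_2(x) y = 0 with P_1(x) = -3 + 3/x and P_2(x) = -1/x - 3/x^2.
x = 0 is a singular point because the y'-coefficient -3 + 3/x has a pole at x = 0 and the y-coefficient -1/x - 3/x^2 has a pole at x = 0.
It is a regular singular point because x P_1(x) = p(x) = 3 - 3x and x^2 P_2(x) = q(x) = -x - 3 are polynomials, hence analytic at x = 0.
p(0) = 3,  q(0) = -3.
Indicial equation: r(r-1) + p(0) r + q(0) = 0, i.e. r^2 + (p(0) - 1) r + q(0) = 0, i.e. r^2 + 2 r - 3 = 0.
Discriminant: (2)^2 - 4(-3) = 16, so r = (-2 ± 4)/2.
Solving: r_1 = 1, r_2 = -3.

indicial: r^2 + 2 r - 3 = 0; roots r_1 = 1, r_2 = -3


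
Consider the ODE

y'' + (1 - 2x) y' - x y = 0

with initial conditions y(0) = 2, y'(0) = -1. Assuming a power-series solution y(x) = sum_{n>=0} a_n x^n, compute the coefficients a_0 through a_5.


Ansatz: y(x) = sum_{n>=0} a_n x^n, so y'(x) = sum_{n>=1} n a_n x^(n-1) and y''(x) = sum_{n>=2} n(n-1) a_n x^(n-2).
Substitute into P(x) y'' + Q(x) y' + R(x) y = 0 with P(x) = 1, Q(x) = 1 - 2x, R(x) = -x, and match powers of x.
Initial conditions: a_0 = 2, a_1 = -1.
Setting the coefficient of each power of x to zero and solving order by order (substituting the coefficients already found):
  x^0: 2 a_2 + a_1 = 0  ->  2 a_2 = -a_1 = 1  ->  a_2 = 1/2
  x^1: 6 a_3 + 2 a_2 - 2 a_1 - a_0 = 0  ->  6 a_3 = -2 a_2 + 2 a_1 + a_0 = -1  ->  a_3 = -1/6
  x^2: 12 a_4 + 3 a_3 - 4 a_2 - a_1 = 0  ->  12 a_4 = -3 a_3 + 4 a_2 + a_1 = 3/2  ->  a_4 = 1/8
  x^3: 20 a_5 + 4 a_4 - 6 a_3 - a_2 = 0  ->  20 a_5 = -4 a_4 + 6 a_3 + a_2 = -1  ->  a_5 = -1/20
Truncated series: y(x) = 2 - x + (1/2) x^2 - (1/6) x^3 + (1/8) x^4 - (1/20) x^5 + O(x^6).

a_0 = 2; a_1 = -1; a_2 = 1/2; a_3 = -1/6; a_4 = 1/8; a_5 = -1/20


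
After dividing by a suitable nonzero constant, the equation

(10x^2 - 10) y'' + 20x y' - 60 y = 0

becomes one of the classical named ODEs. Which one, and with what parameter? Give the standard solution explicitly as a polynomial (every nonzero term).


All three coefficients share the factor -10; dividing through by -10 gives  (1 - x^2) y'' - 2x y' + 6 y = 0.
This matches the Legendre equation (1 - x^2) y'' - 2x y' + n(n+1) y = 0 (note the -2x y' term) with n(n+1) = 6, so n = 2; the polynomial solution is P_2(x).
With y = sum_k a_k x^k, matching x^k gives (k+2)(k+1) a_{k+2} = [k(k+1) - n(n+1)] a_k = (k - 2)(k + 3) a_k. The right side vanishes at k = 2, so the series with the parity of 2 terminates at degree 2.
Standard normalization (P_n(1) = 1): leading coefficient (2n)!/(2^n (n!)^2) = 24/(4*4) = 3/2, so a_2 = 3/2. Work downward with a_k = (k+1)(k+2) a_{k+2} / ((k - 2)(k + 3)):
  a_0 = (1)(2)(3/2) / ((0 - 2)(0 + 3)) = 3/(-6) = -1/2
Hence P_2(x) = 3 x^2/2 - 1/2.

P_2(x); series = 3 x^2/2 - 1/2


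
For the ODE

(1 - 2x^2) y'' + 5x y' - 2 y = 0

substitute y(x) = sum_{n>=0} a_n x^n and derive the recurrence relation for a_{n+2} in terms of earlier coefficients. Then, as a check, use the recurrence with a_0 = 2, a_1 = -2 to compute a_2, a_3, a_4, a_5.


Substitute y = sum_n a_n x^n.
(1 - 2 x^2) y'' contributes (n+2)(n+1) a_{n+2} - 2 n(n-1) a_n at x^n.
5 x y'(x) contributes 5 n a_n at x^n.
-2 y(x) contributes -2 a_n at x^n.
Matching x^n: (n+2)(n+1) a_{n+2} + (-2 n(n-1) + 5 n - 2) a_n = 0.
Thus a_{n+2} = (2 n(n-1) - 5 n + 2) / ((n+1)(n+2)) * a_n.

Check with a_0 = 2, a_1 = -2 (apply the recurrence for n = 0, 1, 2, 3): a_0 = 2, a_1 = -2, a_2 = 2, a_3 = 1, a_4 = -2/3, a_5 = -1/20.

a_(n+2) = (2 n(n-1) - 5 n + 2) / ((n+1)(n+2)) * a_n; check: a_0 = 2, a_1 = -2, a_2 = 2, a_3 = 1, a_4 = -2/3, a_5 = -1/20


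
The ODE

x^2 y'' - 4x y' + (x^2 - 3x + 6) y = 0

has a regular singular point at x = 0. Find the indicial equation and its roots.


Divide by x^2 to reach normal form y'' + P_1(x) y' + P_2(x) y = 0 with P_1(x) = -4/x and P_2(x) = 1 - 3/x + 6/x^2.
x = 0 is a singular point because the y'-coefficient -4/x has a pole at x = 0 and the y-coefficient 1 - 3/x + 6/x^2 has a pole at x = 0.
It is a regular singular point because x P_1(x) = p(x) = -4 and x^2 P_2(x) = q(x) = x^2 - 3x + 6 are polynomials, hence analytic at x = 0.
p(0) = -4,  q(0) = 6.
Indicial equation: r(r-1) + p(0) r + q(0) = 0, i.e. r^2 + (p(0) - 1) r + q(0) = 0, i.e. r^2 - 5 r + 6 = 0.
Discriminant: (-5)^2 - 4(6) = 1, so r = (5 ± 1)/2.
Solving: r_1 = 3, r_2 = 2.

indicial: r^2 - 5 r + 6 = 0; roots r_1 = 3, r_2 = 2


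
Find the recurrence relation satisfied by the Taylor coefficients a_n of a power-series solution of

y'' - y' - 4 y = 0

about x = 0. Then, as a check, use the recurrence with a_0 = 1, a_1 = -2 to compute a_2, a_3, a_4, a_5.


Substitute y = sum_n a_n x^n.
y''(x) has coefficient (n+2)(n+1) a_{n+2} at x^n;
-y'(x) has coefficient -(n+1) a_{n+1} at x^n;
-4 y(x) has coefficient -4 a_n at x^n.
Matching x^n: (n+2)(n+1) a_{n+2} - (n+1) a_{n+1} - 4 a_n = 0.
Thus a_{n+2} = [(n+1) a_{n+1} + 4 a_n] / ((n+1)(n+2)).

Check with a_0 = 1, a_1 = -2 (apply the recurrence for n = 0, 1, 2, 3): a_0 = 1, a_1 = -2, a_2 = 1, a_3 = -1, a_4 = 1/12, a_5 = -11/60.

a_(n+2) = [(n+1) a_(n+1) + 4 a_n] / ((n+1)(n+2)); check: a_0 = 1, a_1 = -2, a_2 = 1, a_3 = -1, a_4 = 1/12, a_5 = -11/60


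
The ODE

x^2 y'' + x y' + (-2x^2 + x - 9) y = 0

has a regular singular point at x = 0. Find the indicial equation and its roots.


Divide by x^2 to reach normal form y'' + P_1(x) y' + P_2(x) y = 0 with P_1(x) = 1/x and P_2(x) = -2 + 1/x - 9/x^2.
x = 0 is a singular point because the y'-coefficient 1/x has a pole at x = 0 and the y-coefficient -2 + 1/x - 9/x^2 has a pole at x = 0.
It is a regular singular point because x P_1(x) = p(x) = 1 and x^2 P_2(x) = q(x) = -2x^2 + x - 9 are polynomials, hence analytic at x = 0.
p(0) = 1,  q(0) = -9.
Indicial equation: r(r-1) + p(0) r + q(0) = 0, i.e. r^2 + (p(0) - 1) r + q(0) = 0, i.e. r^2 - 9 = 0.
Discriminant: (0)^2 - 4(-9) = 36, so r = (0 ± 6)/2.
Solving: r_1 = 3, r_2 = -3.

indicial: r^2 - 9 = 0; roots r_1 = 3, r_2 = -3


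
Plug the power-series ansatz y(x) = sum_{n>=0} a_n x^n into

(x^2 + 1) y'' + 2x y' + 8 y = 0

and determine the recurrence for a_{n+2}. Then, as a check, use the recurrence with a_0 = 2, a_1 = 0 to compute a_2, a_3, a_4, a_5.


Substitute y = sum_n a_n x^n.
(1 + 1 x^2) y'' contributes (n+2)(n+1) a_{n+2} + n(n-1) a_n at x^n.
2 x y'(x) contributes 2 n a_n at x^n.
8 y(x) contributes 8 a_n at x^n.
Matching x^n: (n+2)(n+1) a_{n+2} + (n(n-1) + 2 n + 8) a_n = 0.
Thus a_{n+2} = (-n(n-1) - 2 n - 8) / ((n+1)(n+2)) * a_n.

Check with a_0 = 2, a_1 = 0 (apply the recurrence for n = 0, 1, 2, 3): a_0 = 2, a_1 = 0, a_2 = -8, a_3 = 0, a_4 = 28/3, a_5 = 0.

a_(n+2) = (-n(n-1) - 2 n - 8) / ((n+1)(n+2)) * a_n; check: a_0 = 2, a_1 = 0, a_2 = -8, a_3 = 0, a_4 = 28/3, a_5 = 0


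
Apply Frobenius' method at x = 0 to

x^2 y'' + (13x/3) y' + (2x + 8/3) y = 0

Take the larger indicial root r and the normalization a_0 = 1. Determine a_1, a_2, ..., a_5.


Write in Frobenius form y'' + (p(x)/x) y' + (q(x)/x^2) y = 0:
  p(x) = 13/3,  q(x) = 2x + 8/3.
Indicial equation: r(r-1) + (13/3) r + (8/3) = 0 -> roots r_1 = -4/3, r_2 = -2.
Take r = r_1 = -4/3. Let y(x) = x^r sum_{n>=0} a_n x^n with a_0 = 1.
Substitute y = x^r sum a_n x^n and match x^{r+n}. The recurrence is
  D(n) a_n + 2 a_{n-1} = 0,  where D(n) = (r+n)(r+n-1) + (13/3)(r+n) + (8/3).
  a_n = -2 / D(n) * a_{n-1}.
Since the indicial polynomial factors as (r - r_1)(r - r_2), D(n) = (r_1 + n - r_1)(r_1 + n - r_2) = n(n + 2/3).
Evaluating step by step (a_0 = 1):
  n = 1: D(1) = 1(1 + 2/3) = 5/3; numerator = -2(1) = -2; a_1 = (-2)/(5/3) = -6/5
  n = 2: D(2) = 2(2 + 2/3) = 16/3; numerator = -2(-6/5) = 12/5; a_2 = (12/5)/(16/3) = 9/20
  n = 3: D(3) = 3(3 + 2/3) = 11; numerator = -2(9/20) = -9/10; a_3 = (-9/10)/(11) = -9/110
  n = 4: D(4) = 4(4 + 2/3) = 56/3; numerator = -2(-9/110) = 9/55; a_4 = (9/55)/(56/3) = 27/3080
  n = 5: D(5) = 5(5 + 2/3) = 85/3; numerator = -2(27/3080) = -27/1540; a_5 = (-27/1540)/(85/3) = -81/130900

r = -4/3; a_0 = 1; a_1 = -6/5; a_2 = 9/20; a_3 = -9/110; a_4 = 27/3080; a_5 = -81/130900


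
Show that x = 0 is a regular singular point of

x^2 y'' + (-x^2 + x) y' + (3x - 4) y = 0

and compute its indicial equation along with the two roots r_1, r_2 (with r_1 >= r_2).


Divide by x^2 to reach normal form y'' + P_1(x) y' + P_2(x) y = 0 with P_1(x) = -1 + 1/x and P_2(x) = 3/x - 4/x^2.
x = 0 is a singular point because the y'-coefficient -1 + 1/x has a pole at x = 0 and the y-coefficient 3/x - 4/x^2 has a pole at x = 0.
It is a regular singular point because x P_1(x) = p(x) = 1 - x and x^2 P_2(x) = q(x) = 3x - 4 are polynomials, hence analytic at x = 0.
p(0) = 1,  q(0) = -4.
Indicial equation: r(r-1) + p(0) r + q(0) = 0, i.e. r^2 + (p(0) - 1) r + q(0) = 0, i.e. r^2 - 4 = 0.
Discriminant: (0)^2 - 4(-4) = 16, so r = (0 ± 4)/2.
Solving: r_1 = 2, r_2 = -2.

indicial: r^2 - 4 = 0; roots r_1 = 2, r_2 = -2
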